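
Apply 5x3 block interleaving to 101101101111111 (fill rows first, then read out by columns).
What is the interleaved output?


Matrix:
  101
  101
  101
  111
  111
Read columns: 111110001111111

111110001111111


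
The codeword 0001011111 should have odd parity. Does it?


Number of 1s: 6

No, parity error (6 ones)


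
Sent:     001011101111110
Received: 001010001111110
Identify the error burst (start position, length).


XOR: 000001100000000

Burst at position 5, length 2


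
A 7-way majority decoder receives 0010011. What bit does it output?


Ones: 3 out of 7
Threshold: 4

0 (3/7 voted 1)


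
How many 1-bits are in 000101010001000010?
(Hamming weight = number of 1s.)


Counting 1s in 000101010001000010

5


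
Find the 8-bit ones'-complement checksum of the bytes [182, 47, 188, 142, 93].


Sum = 652 mod 256 = 140
Complement = 115

115


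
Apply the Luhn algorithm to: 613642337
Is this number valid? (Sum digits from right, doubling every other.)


Luhn sum = 38
38 mod 10 = 8

Invalid (Luhn sum mod 10 = 8)


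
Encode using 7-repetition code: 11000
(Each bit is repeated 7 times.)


Each bit -> 7 copies

11111111111111000000000000000000000


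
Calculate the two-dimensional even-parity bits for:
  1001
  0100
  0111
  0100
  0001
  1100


Row parities: 011110
Column parities: 0011

Row P: 011110, Col P: 0011, Corner: 0


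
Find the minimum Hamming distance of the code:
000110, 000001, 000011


Comparing all pairs, minimum distance: 1
Can detect 0 errors, correct 0 errors

1


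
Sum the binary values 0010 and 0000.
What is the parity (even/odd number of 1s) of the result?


0010 = 2
0000 = 0
Sum = 2 = 10
1s count = 1

odd parity (1 ones in 10)


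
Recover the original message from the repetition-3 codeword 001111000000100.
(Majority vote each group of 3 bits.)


Groups: 001, 111, 000, 000, 100
Majority votes: 01000

01000


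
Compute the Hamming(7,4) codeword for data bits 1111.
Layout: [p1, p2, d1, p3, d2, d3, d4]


Parity bits: p1=1, p2=1, p3=1

1111111


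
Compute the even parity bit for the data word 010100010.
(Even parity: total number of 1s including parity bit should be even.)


Number of 1s in data: 3
Parity bit: 1

1


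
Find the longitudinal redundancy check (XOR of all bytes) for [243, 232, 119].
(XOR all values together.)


XOR chain: 243 ^ 232 ^ 119 = 108

108


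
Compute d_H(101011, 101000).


XOR: 000011
Count of 1s: 2

2


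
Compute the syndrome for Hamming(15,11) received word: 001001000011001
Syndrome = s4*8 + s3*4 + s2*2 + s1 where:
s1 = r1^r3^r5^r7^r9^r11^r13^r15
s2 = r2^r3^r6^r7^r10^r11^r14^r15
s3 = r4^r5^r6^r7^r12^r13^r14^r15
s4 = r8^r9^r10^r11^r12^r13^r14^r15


s1=1, s2=0, s3=1, s4=1

Syndrome = 13 (error at position 13)


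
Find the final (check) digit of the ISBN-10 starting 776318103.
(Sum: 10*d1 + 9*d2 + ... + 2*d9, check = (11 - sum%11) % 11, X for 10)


Weighted sum: 258
258 mod 11 = 5

Check digit: 6


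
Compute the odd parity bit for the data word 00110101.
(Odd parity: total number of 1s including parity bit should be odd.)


Number of 1s in data: 4
Parity bit: 1

1


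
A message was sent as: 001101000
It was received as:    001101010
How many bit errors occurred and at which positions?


XOR: 000000010

1 error(s) at position(s): 7


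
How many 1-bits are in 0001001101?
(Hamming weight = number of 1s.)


Counting 1s in 0001001101

4


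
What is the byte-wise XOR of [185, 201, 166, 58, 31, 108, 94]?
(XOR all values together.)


XOR chain: 185 ^ 201 ^ 166 ^ 58 ^ 31 ^ 108 ^ 94 = 193

193


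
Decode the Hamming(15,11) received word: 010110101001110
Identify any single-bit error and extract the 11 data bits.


Syndrome = 2: error at position 2

Data: 01011001110 (corrected bit 2)


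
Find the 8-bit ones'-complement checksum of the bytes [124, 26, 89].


Sum = 239 mod 256 = 239
Complement = 16

16


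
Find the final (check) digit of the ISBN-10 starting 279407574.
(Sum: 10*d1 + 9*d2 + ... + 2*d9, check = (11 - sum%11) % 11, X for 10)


Weighted sum: 267
267 mod 11 = 3

Check digit: 8


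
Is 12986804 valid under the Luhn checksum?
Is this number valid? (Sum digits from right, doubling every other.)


Luhn sum = 36
36 mod 10 = 6

Invalid (Luhn sum mod 10 = 6)


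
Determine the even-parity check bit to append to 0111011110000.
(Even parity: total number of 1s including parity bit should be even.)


Number of 1s in data: 7
Parity bit: 1

1


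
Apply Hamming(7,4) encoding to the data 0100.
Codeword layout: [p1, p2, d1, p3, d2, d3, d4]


Parity bits: p1=1, p2=0, p3=1

1001100


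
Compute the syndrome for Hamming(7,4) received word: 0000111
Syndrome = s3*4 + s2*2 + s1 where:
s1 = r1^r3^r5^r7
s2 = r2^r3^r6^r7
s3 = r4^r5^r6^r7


s1=0, s2=0, s3=1

Syndrome = 4 (error at position 4)


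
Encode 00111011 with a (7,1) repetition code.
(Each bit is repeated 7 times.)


Each bit -> 7 copies

00000000000000111111111111111111111000000011111111111111


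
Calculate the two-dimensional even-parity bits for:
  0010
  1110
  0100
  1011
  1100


Row parities: 11110
Column parities: 1111

Row P: 11110, Col P: 1111, Corner: 0


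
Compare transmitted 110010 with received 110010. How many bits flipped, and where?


XOR: 000000

0 errors (received matches sent)


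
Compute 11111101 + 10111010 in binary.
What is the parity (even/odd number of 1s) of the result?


11111101 = 253
10111010 = 186
Sum = 439 = 110110111
1s count = 7

odd parity (7 ones in 110110111)


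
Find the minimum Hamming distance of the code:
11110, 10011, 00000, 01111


Comparing all pairs, minimum distance: 2
Can detect 1 errors, correct 0 errors

2


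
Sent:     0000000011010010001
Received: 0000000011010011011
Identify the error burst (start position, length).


XOR: 0000000000000001010

Burst at position 15, length 3


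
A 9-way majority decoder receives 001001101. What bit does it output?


Ones: 4 out of 9
Threshold: 5

0 (4/9 voted 1)


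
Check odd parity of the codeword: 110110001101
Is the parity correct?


Number of 1s: 7

Yes, parity is correct (7 ones)


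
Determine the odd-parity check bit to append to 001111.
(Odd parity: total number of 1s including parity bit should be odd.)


Number of 1s in data: 4
Parity bit: 1

1


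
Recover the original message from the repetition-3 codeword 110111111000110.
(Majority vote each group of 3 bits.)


Groups: 110, 111, 111, 000, 110
Majority votes: 11101

11101


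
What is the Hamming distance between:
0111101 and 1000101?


XOR: 1111000
Count of 1s: 4

4


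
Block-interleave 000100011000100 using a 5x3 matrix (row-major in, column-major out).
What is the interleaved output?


Matrix:
  000
  100
  011
  000
  100
Read columns: 010010010000100

010010010000100


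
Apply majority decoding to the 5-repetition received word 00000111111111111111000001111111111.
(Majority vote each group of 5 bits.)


Groups: 00000, 11111, 11111, 11111, 00000, 11111, 11111
Majority votes: 0111011

0111011


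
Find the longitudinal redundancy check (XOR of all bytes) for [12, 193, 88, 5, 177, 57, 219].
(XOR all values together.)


XOR chain: 12 ^ 193 ^ 88 ^ 5 ^ 177 ^ 57 ^ 219 = 195

195


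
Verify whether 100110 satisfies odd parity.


Number of 1s: 3

Yes, parity is correct (3 ones)


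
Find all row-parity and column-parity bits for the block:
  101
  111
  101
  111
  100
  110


Row parities: 010110
Column parities: 010

Row P: 010110, Col P: 010, Corner: 1


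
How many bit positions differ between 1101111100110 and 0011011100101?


XOR: 1110100000011
Count of 1s: 6

6


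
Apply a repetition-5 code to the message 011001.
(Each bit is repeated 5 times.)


Each bit -> 5 copies

000001111111111000000000011111


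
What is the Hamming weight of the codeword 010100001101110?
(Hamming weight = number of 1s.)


Counting 1s in 010100001101110

7


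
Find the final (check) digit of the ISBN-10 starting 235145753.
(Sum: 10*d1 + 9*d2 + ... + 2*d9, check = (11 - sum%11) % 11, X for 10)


Weighted sum: 192
192 mod 11 = 5

Check digit: 6


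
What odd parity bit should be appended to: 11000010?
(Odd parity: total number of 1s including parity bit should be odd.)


Number of 1s in data: 3
Parity bit: 0

0


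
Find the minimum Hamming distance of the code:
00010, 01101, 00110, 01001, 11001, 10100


Comparing all pairs, minimum distance: 1
Can detect 0 errors, correct 0 errors

1


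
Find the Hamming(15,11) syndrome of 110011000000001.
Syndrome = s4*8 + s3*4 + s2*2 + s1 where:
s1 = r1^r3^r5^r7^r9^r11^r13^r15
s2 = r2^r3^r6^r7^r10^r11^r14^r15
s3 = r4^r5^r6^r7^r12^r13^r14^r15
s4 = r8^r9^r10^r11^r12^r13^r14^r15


s1=1, s2=1, s3=1, s4=1

Syndrome = 15 (error at position 15)


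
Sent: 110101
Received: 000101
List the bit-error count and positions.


XOR: 110000

2 error(s) at position(s): 0, 1


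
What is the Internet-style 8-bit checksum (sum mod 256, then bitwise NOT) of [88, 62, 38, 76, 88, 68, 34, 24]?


Sum = 478 mod 256 = 222
Complement = 33

33


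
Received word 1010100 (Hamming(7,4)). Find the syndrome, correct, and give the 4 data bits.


Syndrome = 7: error at position 7

Data: 1101 (corrected bit 7)


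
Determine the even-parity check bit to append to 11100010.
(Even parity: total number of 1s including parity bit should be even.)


Number of 1s in data: 4
Parity bit: 0

0


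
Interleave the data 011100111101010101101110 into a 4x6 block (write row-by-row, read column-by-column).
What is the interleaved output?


Matrix:
  011100
  111101
  010101
  101110
Read columns: 010111101101111100010110

010111101101111100010110


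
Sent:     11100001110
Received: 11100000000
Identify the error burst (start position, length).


XOR: 00000001110

Burst at position 7, length 3


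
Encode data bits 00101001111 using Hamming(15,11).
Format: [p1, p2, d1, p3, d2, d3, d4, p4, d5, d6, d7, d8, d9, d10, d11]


Parity bits: p1=1, p2=1, p3=1, p4=1

110101011001111


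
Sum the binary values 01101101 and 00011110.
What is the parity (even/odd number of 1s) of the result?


01101101 = 109
00011110 = 30
Sum = 139 = 10001011
1s count = 4

even parity (4 ones in 10001011)


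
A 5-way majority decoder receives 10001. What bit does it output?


Ones: 2 out of 5
Threshold: 3

0 (2/5 voted 1)


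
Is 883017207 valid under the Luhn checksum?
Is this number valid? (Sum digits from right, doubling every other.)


Luhn sum = 33
33 mod 10 = 3

Invalid (Luhn sum mod 10 = 3)


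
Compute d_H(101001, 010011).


XOR: 111010
Count of 1s: 4

4


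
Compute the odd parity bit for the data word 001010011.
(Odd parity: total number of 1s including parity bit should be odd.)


Number of 1s in data: 4
Parity bit: 1

1


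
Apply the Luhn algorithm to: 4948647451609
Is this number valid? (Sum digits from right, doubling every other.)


Luhn sum = 75
75 mod 10 = 5

Invalid (Luhn sum mod 10 = 5)


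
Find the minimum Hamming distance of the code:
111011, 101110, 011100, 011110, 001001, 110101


Comparing all pairs, minimum distance: 1
Can detect 0 errors, correct 0 errors

1


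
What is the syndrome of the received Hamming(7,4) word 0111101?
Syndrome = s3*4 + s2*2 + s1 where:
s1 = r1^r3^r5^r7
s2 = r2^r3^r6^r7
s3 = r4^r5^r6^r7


s1=1, s2=1, s3=1

Syndrome = 7 (error at position 7)


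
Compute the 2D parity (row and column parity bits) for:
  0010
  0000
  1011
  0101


Row parities: 1010
Column parities: 1100

Row P: 1010, Col P: 1100, Corner: 0


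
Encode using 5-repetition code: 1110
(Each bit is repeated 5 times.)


Each bit -> 5 copies

11111111111111100000


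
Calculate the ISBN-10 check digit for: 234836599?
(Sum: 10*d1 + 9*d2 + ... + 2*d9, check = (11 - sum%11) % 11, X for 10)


Weighted sum: 248
248 mod 11 = 6

Check digit: 5


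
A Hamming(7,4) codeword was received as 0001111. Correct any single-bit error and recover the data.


Syndrome = 0: no error detected

Data: 0111 (no errors)


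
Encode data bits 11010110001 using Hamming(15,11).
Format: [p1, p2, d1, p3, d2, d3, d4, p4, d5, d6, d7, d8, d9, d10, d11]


Parity bits: p1=1, p2=1, p3=1, p4=1

111110110110001


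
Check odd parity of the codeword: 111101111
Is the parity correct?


Number of 1s: 8

No, parity error (8 ones)


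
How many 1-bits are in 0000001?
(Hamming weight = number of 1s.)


Counting 1s in 0000001

1


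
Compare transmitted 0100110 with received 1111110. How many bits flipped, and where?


XOR: 1011000

3 error(s) at position(s): 0, 2, 3


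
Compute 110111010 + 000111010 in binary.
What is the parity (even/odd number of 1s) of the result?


110111010 = 442
000111010 = 58
Sum = 500 = 111110100
1s count = 6

even parity (6 ones in 111110100)


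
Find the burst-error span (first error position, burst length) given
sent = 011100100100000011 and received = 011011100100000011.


XOR: 000111000000000000

Burst at position 3, length 3


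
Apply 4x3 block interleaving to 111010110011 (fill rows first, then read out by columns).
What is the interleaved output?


Matrix:
  111
  010
  110
  011
Read columns: 101011111001

101011111001


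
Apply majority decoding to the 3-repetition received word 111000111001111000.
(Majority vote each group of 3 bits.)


Groups: 111, 000, 111, 001, 111, 000
Majority votes: 101010

101010


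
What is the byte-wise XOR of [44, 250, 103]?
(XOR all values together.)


XOR chain: 44 ^ 250 ^ 103 = 177

177


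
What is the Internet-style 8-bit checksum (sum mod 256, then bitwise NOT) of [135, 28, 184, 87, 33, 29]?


Sum = 496 mod 256 = 240
Complement = 15

15


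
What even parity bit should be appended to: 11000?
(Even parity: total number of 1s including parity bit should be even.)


Number of 1s in data: 2
Parity bit: 0

0


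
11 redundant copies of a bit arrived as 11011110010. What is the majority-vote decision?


Ones: 7 out of 11
Threshold: 6

1 (7/11 voted 1)


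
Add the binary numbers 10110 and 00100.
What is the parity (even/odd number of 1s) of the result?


10110 = 22
00100 = 4
Sum = 26 = 11010
1s count = 3

odd parity (3 ones in 11010)


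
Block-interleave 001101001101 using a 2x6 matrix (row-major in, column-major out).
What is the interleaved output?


Matrix:
  001101
  001101
Read columns: 000011110011

000011110011


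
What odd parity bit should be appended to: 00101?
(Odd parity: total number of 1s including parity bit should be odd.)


Number of 1s in data: 2
Parity bit: 1

1


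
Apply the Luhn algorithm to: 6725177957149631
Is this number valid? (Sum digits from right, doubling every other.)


Luhn sum = 78
78 mod 10 = 8

Invalid (Luhn sum mod 10 = 8)


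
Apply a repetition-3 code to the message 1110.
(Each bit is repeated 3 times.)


Each bit -> 3 copies

111111111000


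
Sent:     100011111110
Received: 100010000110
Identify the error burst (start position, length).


XOR: 000001111000

Burst at position 5, length 4


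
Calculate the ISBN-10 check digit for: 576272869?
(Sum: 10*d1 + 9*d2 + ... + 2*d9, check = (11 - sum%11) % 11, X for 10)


Weighted sum: 295
295 mod 11 = 9

Check digit: 2


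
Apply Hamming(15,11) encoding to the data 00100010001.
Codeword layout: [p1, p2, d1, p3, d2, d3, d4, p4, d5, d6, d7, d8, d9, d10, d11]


Parity bits: p1=0, p2=1, p3=0, p4=0

010001000010001


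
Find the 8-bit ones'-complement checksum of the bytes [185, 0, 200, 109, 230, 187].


Sum = 911 mod 256 = 143
Complement = 112

112


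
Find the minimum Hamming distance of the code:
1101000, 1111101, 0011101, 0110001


Comparing all pairs, minimum distance: 2
Can detect 1 errors, correct 0 errors

2


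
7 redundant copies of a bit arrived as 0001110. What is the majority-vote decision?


Ones: 3 out of 7
Threshold: 4

0 (3/7 voted 1)


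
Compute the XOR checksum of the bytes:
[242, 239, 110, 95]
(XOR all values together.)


XOR chain: 242 ^ 239 ^ 110 ^ 95 = 44

44


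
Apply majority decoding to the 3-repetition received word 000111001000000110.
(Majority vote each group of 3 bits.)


Groups: 000, 111, 001, 000, 000, 110
Majority votes: 010001

010001


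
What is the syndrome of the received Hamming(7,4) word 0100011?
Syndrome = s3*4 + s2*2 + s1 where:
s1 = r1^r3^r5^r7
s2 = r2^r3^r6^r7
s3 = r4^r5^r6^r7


s1=1, s2=1, s3=0

Syndrome = 3 (error at position 3)


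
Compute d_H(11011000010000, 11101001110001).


XOR: 00110001100001
Count of 1s: 5

5


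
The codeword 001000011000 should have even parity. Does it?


Number of 1s: 3

No, parity error (3 ones)


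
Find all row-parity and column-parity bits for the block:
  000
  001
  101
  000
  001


Row parities: 01001
Column parities: 101

Row P: 01001, Col P: 101, Corner: 0


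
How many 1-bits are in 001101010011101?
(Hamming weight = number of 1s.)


Counting 1s in 001101010011101

8


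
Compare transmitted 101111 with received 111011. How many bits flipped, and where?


XOR: 010100

2 error(s) at position(s): 1, 3


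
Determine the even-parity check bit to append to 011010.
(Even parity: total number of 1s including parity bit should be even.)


Number of 1s in data: 3
Parity bit: 1

1


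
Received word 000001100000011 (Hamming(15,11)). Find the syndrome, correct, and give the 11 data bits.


Syndrome = 0: no error detected

Data: 00110000011 (no errors)


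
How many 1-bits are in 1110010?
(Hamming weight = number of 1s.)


Counting 1s in 1110010

4


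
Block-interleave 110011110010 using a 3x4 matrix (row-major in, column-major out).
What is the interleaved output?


Matrix:
  1100
  1111
  0010
Read columns: 110110011010

110110011010


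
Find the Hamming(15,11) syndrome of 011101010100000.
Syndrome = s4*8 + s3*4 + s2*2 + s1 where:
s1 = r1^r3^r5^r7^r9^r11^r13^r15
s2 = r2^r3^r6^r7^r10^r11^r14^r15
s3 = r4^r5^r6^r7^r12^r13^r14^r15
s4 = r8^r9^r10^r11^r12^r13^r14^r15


s1=1, s2=0, s3=0, s4=0

Syndrome = 1 (error at position 1)


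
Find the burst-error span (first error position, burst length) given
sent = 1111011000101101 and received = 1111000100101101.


XOR: 0000011100000000

Burst at position 5, length 3


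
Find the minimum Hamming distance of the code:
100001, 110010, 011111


Comparing all pairs, minimum distance: 3
Can detect 2 errors, correct 1 errors

3


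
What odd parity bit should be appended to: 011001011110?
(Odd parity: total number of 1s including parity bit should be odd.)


Number of 1s in data: 7
Parity bit: 0

0


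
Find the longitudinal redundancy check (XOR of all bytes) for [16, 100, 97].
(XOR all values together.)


XOR chain: 16 ^ 100 ^ 97 = 21

21


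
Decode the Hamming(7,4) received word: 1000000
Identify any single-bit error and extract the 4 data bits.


Syndrome = 1: error at position 1

Data: 0000 (corrected bit 1)


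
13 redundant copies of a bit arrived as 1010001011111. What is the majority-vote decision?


Ones: 8 out of 13
Threshold: 7

1 (8/13 voted 1)


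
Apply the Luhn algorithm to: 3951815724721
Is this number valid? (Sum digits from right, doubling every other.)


Luhn sum = 61
61 mod 10 = 1

Invalid (Luhn sum mod 10 = 1)


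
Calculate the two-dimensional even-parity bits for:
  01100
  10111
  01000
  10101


Row parities: 0011
Column parities: 00110

Row P: 0011, Col P: 00110, Corner: 0


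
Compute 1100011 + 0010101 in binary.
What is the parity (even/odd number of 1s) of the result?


1100011 = 99
0010101 = 21
Sum = 120 = 1111000
1s count = 4

even parity (4 ones in 1111000)


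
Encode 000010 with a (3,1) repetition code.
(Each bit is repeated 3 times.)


Each bit -> 3 copies

000000000000111000


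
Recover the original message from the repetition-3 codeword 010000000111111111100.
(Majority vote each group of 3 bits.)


Groups: 010, 000, 000, 111, 111, 111, 100
Majority votes: 0001110

0001110


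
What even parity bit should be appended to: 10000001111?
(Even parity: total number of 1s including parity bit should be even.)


Number of 1s in data: 5
Parity bit: 1

1


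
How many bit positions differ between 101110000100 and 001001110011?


XOR: 100111110111
Count of 1s: 9

9


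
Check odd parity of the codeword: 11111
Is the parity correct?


Number of 1s: 5

Yes, parity is correct (5 ones)


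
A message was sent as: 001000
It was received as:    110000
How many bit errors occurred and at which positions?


XOR: 111000

3 error(s) at position(s): 0, 1, 2


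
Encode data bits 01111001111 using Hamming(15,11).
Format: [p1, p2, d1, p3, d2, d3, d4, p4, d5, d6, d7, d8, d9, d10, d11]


Parity bits: p1=1, p2=0, p3=1, p4=1

100111111001111


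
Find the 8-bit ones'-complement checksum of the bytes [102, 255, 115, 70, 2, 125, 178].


Sum = 847 mod 256 = 79
Complement = 176

176


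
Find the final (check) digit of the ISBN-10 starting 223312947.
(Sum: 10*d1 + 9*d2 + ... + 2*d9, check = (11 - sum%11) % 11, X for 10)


Weighted sum: 161
161 mod 11 = 7

Check digit: 4


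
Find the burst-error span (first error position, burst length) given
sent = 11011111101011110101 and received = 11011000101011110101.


XOR: 00000111000000000000

Burst at position 5, length 3


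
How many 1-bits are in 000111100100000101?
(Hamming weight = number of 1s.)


Counting 1s in 000111100100000101

7


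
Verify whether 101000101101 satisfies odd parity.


Number of 1s: 6

No, parity error (6 ones)


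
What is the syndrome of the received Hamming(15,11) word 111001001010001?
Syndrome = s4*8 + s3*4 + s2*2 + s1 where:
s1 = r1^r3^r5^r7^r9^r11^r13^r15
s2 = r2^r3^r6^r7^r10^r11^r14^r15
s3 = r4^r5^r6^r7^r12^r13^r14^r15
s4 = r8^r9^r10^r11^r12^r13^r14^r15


s1=1, s2=1, s3=0, s4=1

Syndrome = 11 (error at position 11)


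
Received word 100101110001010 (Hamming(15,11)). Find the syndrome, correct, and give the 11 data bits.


Syndrome = 14: error at position 14

Data: 00110001000 (corrected bit 14)


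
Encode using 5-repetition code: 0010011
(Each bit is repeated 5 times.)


Each bit -> 5 copies

00000000001111100000000001111111111


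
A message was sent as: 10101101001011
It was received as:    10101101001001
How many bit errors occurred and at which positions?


XOR: 00000000000010

1 error(s) at position(s): 12


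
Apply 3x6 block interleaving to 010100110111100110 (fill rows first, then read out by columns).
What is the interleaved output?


Matrix:
  010100
  110111
  100110
Read columns: 011110000111011010

011110000111011010


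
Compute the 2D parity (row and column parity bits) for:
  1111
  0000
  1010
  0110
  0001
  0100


Row parities: 000011
Column parities: 0110

Row P: 000011, Col P: 0110, Corner: 0


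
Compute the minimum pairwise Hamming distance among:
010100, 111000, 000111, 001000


Comparing all pairs, minimum distance: 2
Can detect 1 errors, correct 0 errors

2


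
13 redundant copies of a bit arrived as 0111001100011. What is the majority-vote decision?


Ones: 7 out of 13
Threshold: 7

1 (7/13 voted 1)


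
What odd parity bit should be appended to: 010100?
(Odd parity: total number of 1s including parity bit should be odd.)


Number of 1s in data: 2
Parity bit: 1

1


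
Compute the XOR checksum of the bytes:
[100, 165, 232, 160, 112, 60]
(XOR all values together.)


XOR chain: 100 ^ 165 ^ 232 ^ 160 ^ 112 ^ 60 = 197

197


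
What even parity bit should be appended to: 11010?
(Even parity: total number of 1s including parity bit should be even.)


Number of 1s in data: 3
Parity bit: 1

1


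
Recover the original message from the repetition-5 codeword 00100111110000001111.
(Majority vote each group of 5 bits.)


Groups: 00100, 11111, 00000, 01111
Majority votes: 0101

0101


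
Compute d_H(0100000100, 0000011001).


XOR: 0100011101
Count of 1s: 5

5


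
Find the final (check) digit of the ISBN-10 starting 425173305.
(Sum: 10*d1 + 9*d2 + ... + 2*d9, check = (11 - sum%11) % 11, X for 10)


Weighted sum: 184
184 mod 11 = 8

Check digit: 3


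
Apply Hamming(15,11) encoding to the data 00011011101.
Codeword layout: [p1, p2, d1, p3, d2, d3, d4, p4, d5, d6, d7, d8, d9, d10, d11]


Parity bits: p1=1, p2=1, p3=0, p4=1

110000111011101


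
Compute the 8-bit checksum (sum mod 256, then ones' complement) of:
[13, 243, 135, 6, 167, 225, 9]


Sum = 798 mod 256 = 30
Complement = 225

225


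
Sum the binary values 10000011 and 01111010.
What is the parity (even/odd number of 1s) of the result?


10000011 = 131
01111010 = 122
Sum = 253 = 11111101
1s count = 7

odd parity (7 ones in 11111101)


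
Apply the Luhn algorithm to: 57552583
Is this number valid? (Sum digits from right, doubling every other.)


Luhn sum = 33
33 mod 10 = 3

Invalid (Luhn sum mod 10 = 3)


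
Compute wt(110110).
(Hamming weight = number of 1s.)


Counting 1s in 110110

4


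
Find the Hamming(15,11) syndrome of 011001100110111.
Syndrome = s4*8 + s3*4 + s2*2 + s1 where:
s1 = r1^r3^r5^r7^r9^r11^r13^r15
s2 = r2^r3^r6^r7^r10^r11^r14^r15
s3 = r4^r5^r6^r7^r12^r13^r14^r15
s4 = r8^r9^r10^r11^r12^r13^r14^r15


s1=1, s2=0, s3=1, s4=1

Syndrome = 13 (error at position 13)


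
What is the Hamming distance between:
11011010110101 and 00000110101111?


XOR: 11011100011010
Count of 1s: 8

8


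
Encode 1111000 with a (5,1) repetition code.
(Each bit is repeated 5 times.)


Each bit -> 5 copies

11111111111111111111000000000000000


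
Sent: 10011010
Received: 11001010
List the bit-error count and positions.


XOR: 01010000

2 error(s) at position(s): 1, 3


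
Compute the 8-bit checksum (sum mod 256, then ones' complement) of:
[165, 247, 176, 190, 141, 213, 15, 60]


Sum = 1207 mod 256 = 183
Complement = 72

72


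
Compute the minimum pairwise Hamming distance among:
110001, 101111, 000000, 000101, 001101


Comparing all pairs, minimum distance: 1
Can detect 0 errors, correct 0 errors

1


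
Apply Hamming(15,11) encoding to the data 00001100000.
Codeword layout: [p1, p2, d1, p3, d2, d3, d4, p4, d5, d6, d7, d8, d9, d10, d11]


Parity bits: p1=1, p2=1, p3=0, p4=0

110000001100000


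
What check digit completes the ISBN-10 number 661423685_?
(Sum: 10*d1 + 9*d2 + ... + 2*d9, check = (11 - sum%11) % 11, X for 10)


Weighted sum: 235
235 mod 11 = 4

Check digit: 7


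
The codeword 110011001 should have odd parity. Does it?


Number of 1s: 5

Yes, parity is correct (5 ones)


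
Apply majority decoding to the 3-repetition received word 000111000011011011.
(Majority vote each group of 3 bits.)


Groups: 000, 111, 000, 011, 011, 011
Majority votes: 010111

010111


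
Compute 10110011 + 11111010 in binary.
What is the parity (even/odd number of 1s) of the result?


10110011 = 179
11111010 = 250
Sum = 429 = 110101101
1s count = 6

even parity (6 ones in 110101101)


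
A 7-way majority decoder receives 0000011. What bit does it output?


Ones: 2 out of 7
Threshold: 4

0 (2/7 voted 1)


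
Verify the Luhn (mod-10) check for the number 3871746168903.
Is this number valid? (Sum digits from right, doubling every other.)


Luhn sum = 67
67 mod 10 = 7

Invalid (Luhn sum mod 10 = 7)


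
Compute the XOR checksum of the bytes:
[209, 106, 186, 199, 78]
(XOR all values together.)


XOR chain: 209 ^ 106 ^ 186 ^ 199 ^ 78 = 136

136


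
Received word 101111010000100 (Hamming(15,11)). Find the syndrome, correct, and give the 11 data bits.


Syndrome = 0: no error detected

Data: 11100000100 (no errors)


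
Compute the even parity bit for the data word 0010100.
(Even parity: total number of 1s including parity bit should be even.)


Number of 1s in data: 2
Parity bit: 0

0


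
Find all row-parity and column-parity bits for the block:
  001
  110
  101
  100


Row parities: 1001
Column parities: 110

Row P: 1001, Col P: 110, Corner: 0


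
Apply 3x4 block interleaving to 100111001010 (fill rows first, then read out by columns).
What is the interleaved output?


Matrix:
  1001
  1100
  1010
Read columns: 111010001100

111010001100


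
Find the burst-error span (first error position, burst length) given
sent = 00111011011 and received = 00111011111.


XOR: 00000000100

Burst at position 8, length 1


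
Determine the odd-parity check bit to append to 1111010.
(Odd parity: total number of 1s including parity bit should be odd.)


Number of 1s in data: 5
Parity bit: 0

0


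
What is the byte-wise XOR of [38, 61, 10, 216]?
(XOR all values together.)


XOR chain: 38 ^ 61 ^ 10 ^ 216 = 201

201


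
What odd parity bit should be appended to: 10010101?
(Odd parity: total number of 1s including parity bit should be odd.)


Number of 1s in data: 4
Parity bit: 1

1


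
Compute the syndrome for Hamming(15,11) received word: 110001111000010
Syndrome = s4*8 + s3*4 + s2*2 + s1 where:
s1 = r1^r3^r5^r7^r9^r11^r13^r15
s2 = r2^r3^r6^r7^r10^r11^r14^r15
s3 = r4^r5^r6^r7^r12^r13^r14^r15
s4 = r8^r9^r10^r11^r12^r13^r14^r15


s1=1, s2=0, s3=1, s4=1

Syndrome = 13 (error at position 13)


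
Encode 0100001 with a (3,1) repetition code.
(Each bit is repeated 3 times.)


Each bit -> 3 copies

000111000000000000111


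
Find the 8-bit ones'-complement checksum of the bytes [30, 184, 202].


Sum = 416 mod 256 = 160
Complement = 95

95


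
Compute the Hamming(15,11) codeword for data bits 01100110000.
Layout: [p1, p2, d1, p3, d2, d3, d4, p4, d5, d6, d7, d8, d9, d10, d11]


Parity bits: p1=0, p2=1, p3=0, p4=0

010011000110000


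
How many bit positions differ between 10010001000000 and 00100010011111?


XOR: 10110011011111
Count of 1s: 10

10


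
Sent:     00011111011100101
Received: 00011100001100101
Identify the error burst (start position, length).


XOR: 00000011010000000

Burst at position 6, length 4


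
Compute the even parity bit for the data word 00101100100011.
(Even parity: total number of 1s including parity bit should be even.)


Number of 1s in data: 6
Parity bit: 0

0


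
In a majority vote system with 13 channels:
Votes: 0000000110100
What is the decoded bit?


Ones: 3 out of 13
Threshold: 7

0 (3/13 voted 1)


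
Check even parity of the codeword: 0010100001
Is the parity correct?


Number of 1s: 3

No, parity error (3 ones)


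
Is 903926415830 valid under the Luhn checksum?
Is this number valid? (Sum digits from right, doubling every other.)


Luhn sum = 58
58 mod 10 = 8

Invalid (Luhn sum mod 10 = 8)


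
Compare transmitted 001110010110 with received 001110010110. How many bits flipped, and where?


XOR: 000000000000

0 errors (received matches sent)


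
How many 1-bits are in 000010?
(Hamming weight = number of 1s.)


Counting 1s in 000010

1


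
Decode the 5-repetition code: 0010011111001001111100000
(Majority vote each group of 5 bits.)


Groups: 00100, 11111, 00100, 11111, 00000
Majority votes: 01010

01010


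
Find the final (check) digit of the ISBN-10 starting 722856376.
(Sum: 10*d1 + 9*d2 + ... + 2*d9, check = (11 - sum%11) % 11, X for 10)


Weighted sum: 265
265 mod 11 = 1

Check digit: X


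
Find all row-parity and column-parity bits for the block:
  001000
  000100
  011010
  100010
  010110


Row parities: 11101
Column parities: 100010

Row P: 11101, Col P: 100010, Corner: 0


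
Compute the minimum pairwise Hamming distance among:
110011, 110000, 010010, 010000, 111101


Comparing all pairs, minimum distance: 1
Can detect 0 errors, correct 0 errors

1


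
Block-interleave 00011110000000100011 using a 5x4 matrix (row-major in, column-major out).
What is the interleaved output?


Matrix:
  0001
  1110
  0000
  0010
  0011
Read columns: 01000010000101110001

01000010000101110001


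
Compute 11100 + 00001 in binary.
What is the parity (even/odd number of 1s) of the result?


11100 = 28
00001 = 1
Sum = 29 = 11101
1s count = 4

even parity (4 ones in 11101)


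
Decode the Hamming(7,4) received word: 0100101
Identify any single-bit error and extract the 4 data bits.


Syndrome = 0: no error detected

Data: 0101 (no errors)


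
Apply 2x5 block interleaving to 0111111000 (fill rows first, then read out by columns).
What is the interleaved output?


Matrix:
  01111
  11000
Read columns: 0111101010

0111101010


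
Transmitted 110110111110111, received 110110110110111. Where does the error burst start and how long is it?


XOR: 000000001000000

Burst at position 8, length 1


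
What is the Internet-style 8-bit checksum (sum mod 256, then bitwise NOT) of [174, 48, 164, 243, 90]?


Sum = 719 mod 256 = 207
Complement = 48

48


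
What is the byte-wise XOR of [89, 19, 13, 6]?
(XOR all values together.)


XOR chain: 89 ^ 19 ^ 13 ^ 6 = 65

65


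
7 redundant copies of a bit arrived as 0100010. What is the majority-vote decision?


Ones: 2 out of 7
Threshold: 4

0 (2/7 voted 1)


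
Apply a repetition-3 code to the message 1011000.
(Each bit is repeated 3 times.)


Each bit -> 3 copies

111000111111000000000


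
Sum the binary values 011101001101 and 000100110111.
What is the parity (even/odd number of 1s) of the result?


011101001101 = 1869
000100110111 = 311
Sum = 2180 = 100010000100
1s count = 3

odd parity (3 ones in 100010000100)


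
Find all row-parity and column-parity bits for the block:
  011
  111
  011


Row parities: 010
Column parities: 111

Row P: 010, Col P: 111, Corner: 1


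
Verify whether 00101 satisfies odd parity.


Number of 1s: 2

No, parity error (2 ones)


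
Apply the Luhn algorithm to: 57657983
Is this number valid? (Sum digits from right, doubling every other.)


Luhn sum = 40
40 mod 10 = 0

Valid (Luhn sum mod 10 = 0)


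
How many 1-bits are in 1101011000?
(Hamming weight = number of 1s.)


Counting 1s in 1101011000

5


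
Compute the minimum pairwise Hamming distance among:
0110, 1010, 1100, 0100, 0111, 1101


Comparing all pairs, minimum distance: 1
Can detect 0 errors, correct 0 errors

1


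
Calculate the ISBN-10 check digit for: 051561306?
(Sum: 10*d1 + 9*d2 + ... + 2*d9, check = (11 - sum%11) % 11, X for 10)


Weighted sum: 153
153 mod 11 = 10

Check digit: 1


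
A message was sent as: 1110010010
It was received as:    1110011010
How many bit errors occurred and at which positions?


XOR: 0000001000

1 error(s) at position(s): 6


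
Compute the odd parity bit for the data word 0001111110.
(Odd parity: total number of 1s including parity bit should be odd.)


Number of 1s in data: 6
Parity bit: 1

1


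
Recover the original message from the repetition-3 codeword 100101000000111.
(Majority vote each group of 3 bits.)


Groups: 100, 101, 000, 000, 111
Majority votes: 01001

01001


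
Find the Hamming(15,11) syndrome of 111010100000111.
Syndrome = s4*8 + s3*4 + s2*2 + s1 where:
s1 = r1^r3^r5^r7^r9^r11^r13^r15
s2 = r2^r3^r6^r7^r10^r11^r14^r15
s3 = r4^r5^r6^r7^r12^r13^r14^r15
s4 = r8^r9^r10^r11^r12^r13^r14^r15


s1=0, s2=1, s3=1, s4=1

Syndrome = 14 (error at position 14)


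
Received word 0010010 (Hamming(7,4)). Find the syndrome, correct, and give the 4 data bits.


Syndrome = 5: error at position 5

Data: 1110 (corrected bit 5)


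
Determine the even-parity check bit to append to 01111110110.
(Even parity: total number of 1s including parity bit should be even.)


Number of 1s in data: 8
Parity bit: 0

0


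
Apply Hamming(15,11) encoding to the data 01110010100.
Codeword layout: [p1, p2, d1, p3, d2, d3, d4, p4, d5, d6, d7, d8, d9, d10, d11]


Parity bits: p1=0, p2=1, p3=0, p4=0

010011100010100


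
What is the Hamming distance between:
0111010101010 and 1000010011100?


XOR: 1111000110110
Count of 1s: 8

8


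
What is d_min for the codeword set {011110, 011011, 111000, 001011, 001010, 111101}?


Comparing all pairs, minimum distance: 1
Can detect 0 errors, correct 0 errors

1


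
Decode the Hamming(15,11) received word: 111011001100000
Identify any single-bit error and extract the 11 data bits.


Syndrome = 0: no error detected

Data: 11101100000 (no errors)


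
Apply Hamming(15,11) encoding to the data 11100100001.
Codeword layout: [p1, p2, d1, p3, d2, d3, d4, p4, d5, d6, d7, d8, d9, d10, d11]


Parity bits: p1=1, p2=0, p3=1, p4=0

101111000100001


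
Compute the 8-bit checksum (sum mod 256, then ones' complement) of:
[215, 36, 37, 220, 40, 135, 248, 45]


Sum = 976 mod 256 = 208
Complement = 47

47


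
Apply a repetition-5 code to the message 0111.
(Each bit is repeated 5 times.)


Each bit -> 5 copies

00000111111111111111


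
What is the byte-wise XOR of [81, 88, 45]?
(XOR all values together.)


XOR chain: 81 ^ 88 ^ 45 = 36

36


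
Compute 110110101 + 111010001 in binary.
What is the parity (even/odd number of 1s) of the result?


110110101 = 437
111010001 = 465
Sum = 902 = 1110000110
1s count = 5

odd parity (5 ones in 1110000110)


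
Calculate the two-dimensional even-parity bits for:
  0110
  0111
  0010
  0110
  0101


Row parities: 01100
Column parities: 0000

Row P: 01100, Col P: 0000, Corner: 0


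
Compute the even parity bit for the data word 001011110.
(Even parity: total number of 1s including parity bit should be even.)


Number of 1s in data: 5
Parity bit: 1

1


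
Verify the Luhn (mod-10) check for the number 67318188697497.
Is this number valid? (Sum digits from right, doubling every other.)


Luhn sum = 77
77 mod 10 = 7

Invalid (Luhn sum mod 10 = 7)


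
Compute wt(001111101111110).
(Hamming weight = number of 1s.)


Counting 1s in 001111101111110

11


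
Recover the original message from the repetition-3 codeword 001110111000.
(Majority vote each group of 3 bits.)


Groups: 001, 110, 111, 000
Majority votes: 0110

0110


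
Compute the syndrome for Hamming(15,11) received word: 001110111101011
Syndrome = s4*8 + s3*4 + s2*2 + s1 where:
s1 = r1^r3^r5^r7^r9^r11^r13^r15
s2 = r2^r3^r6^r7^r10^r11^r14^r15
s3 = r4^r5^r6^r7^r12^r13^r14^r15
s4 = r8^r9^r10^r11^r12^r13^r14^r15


s1=1, s2=1, s3=0, s4=0

Syndrome = 3 (error at position 3)


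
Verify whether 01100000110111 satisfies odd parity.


Number of 1s: 7

Yes, parity is correct (7 ones)


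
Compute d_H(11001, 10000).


XOR: 01001
Count of 1s: 2

2


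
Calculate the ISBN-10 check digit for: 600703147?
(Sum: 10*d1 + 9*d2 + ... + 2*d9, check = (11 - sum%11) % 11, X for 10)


Weighted sum: 154
154 mod 11 = 0

Check digit: 0


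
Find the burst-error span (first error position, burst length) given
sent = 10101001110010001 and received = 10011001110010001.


XOR: 00110000000000000

Burst at position 2, length 2


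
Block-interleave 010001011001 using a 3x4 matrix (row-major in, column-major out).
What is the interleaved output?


Matrix:
  0100
  0101
  1001
Read columns: 001110000011

001110000011


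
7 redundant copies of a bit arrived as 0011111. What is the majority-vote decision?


Ones: 5 out of 7
Threshold: 4

1 (5/7 voted 1)


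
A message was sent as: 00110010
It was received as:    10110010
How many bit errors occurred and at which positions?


XOR: 10000000

1 error(s) at position(s): 0
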